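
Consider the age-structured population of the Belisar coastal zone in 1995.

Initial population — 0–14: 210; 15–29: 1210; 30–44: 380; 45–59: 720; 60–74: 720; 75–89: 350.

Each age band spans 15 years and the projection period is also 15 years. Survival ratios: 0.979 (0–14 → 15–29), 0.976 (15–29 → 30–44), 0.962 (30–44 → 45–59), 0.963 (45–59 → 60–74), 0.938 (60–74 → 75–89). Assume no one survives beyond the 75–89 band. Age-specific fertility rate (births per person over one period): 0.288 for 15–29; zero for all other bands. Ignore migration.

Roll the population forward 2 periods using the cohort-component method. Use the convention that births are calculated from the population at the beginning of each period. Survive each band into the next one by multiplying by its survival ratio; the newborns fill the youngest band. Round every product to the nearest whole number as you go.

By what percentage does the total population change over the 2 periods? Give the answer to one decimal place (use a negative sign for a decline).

-23.7

After projecting period 1:
Births: 1210 × 0.288 = 348
15–29: 210 × 0.979 = 206
30–44: 1210 × 0.976 = 1181
45–59: 380 × 0.962 = 366
60–74: 720 × 0.963 = 693
75–89: 720 × 0.938 = 675
Population now: 0–14=348, 15–29=206, 30–44=1181, 45–59=366, 60–74=693, 75–89=675
After projecting period 2:
Births: 206 × 0.288 = 59
15–29: 348 × 0.979 = 341
30–44: 206 × 0.976 = 201
45–59: 1181 × 0.962 = 1136
60–74: 366 × 0.963 = 352
75–89: 693 × 0.938 = 650
Population now: 0–14=59, 15–29=341, 30–44=201, 45–59=1136, 60–74=352, 75–89=650
Total: 3590 → 2739; change = -851; percentage change = -23.7%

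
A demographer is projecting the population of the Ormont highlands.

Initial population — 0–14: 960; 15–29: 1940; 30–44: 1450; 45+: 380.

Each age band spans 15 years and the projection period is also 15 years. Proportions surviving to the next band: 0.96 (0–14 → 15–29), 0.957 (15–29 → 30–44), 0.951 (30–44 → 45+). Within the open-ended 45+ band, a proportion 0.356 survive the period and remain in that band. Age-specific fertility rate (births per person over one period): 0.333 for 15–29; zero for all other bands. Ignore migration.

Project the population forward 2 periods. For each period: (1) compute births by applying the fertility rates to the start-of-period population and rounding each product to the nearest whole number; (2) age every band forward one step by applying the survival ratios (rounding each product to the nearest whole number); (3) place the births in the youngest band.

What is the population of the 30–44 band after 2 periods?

882

[period 1]
Births: 1940 * 0.333 = 646
15–29: 960 * 0.96 = 922
30–44: 1940 * 0.957 = 1857
45+: 1450 * 0.951 + 380 * 0.356 = 1379 + 135 = 1514
→ [646, 922, 1857, 1514]
[period 2]
Births: 922 * 0.333 = 307
15–29: 646 * 0.96 = 620
30–44: 922 * 0.957 = 882
45+: 1857 * 0.951 + 1514 * 0.356 = 1766 + 539 = 2305
→ [307, 620, 882, 2305]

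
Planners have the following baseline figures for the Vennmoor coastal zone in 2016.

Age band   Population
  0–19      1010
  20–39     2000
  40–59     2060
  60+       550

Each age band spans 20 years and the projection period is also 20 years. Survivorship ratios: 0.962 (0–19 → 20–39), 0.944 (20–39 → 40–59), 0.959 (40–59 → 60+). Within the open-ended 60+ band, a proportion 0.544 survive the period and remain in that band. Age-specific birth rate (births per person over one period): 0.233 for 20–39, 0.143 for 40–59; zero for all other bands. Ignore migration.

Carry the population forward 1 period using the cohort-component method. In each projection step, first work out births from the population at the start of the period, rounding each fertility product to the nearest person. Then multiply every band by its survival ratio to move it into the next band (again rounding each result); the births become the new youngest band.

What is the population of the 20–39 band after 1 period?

Let band 1 be 0–19 through band 4 = 60+.
Period 1:
Births: 2000 * 0.233 = 466, 2060 * 0.143 = 295 → 761
Band 2: 1010 * 0.962 = 972
Band 3: 2000 * 0.944 = 1888
Band 4: 2060 * 0.959 + 550 * 0.544 = 1976 + 299 = 2275
→ [761, 972, 1888, 2275]

972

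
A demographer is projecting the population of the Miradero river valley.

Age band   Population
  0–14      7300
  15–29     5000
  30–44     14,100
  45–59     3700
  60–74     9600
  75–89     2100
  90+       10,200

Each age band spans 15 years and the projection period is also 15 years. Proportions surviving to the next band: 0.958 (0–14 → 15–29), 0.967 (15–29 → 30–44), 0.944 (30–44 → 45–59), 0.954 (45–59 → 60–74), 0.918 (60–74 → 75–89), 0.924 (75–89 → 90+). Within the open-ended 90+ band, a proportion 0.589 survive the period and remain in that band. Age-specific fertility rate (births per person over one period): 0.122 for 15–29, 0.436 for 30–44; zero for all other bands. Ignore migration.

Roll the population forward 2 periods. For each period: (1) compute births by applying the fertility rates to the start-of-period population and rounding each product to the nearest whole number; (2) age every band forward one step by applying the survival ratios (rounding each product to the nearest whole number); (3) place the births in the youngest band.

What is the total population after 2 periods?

— Period 1 —
Births: 5000 × 0.122 = 610, 14100 × 0.436 = 6148 → total 6758
15–29: 7300 × 0.958 = 6993
30–44: 5000 × 0.967 = 4835
45–59: 14100 × 0.944 = 13310
60–74: 3700 × 0.954 = 3530
75–89: 9600 × 0.918 = 8813
90+: 2100 × 0.924 + 10200 × 0.589 = 1940 + 6008 = 7948
→ [6758, 6993, 4835, 13310, 3530, 8813, 7948]
— Period 2 —
Births: 6993 × 0.122 = 853, 4835 × 0.436 = 2108 → total 2961
15–29: 6758 × 0.958 = 6474
30–44: 6993 × 0.967 = 6762
45–59: 4835 × 0.944 = 4564
60–74: 13310 × 0.954 = 12698
75–89: 3530 × 0.918 = 3241
90+: 8813 × 0.924 + 7948 × 0.589 = 8143 + 4681 = 12824
→ [2961, 6474, 6762, 4564, 12698, 3241, 12824]
Total after period 2: 2961 + 6474 + 6762 + 4564 + 12698 + 3241 + 12824 = 49524

49524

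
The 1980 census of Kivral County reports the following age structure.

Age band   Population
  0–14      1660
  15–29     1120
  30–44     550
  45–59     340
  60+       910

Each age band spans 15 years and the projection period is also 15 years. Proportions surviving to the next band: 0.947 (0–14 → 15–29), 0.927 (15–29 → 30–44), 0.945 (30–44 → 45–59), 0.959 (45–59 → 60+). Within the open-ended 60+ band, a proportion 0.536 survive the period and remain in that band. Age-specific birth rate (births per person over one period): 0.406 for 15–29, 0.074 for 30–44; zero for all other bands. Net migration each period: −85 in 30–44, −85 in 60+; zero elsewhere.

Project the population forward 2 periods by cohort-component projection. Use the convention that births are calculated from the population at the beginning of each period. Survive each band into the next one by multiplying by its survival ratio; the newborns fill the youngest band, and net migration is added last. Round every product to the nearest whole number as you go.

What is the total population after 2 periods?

Numbering the groups 1..5 from youngest to oldest:
Period 1.
Births: 1120 × 0.406 = 455, 550 × 0.074 = 41 → 496
Group 2: 1660 × 0.947 = 1572
Group 3: 1120 × 0.927 = 1038
Group 4: 550 × 0.945 = 520
Group 5: 340 × 0.959 + 910 × 0.536 = 326 + 488 = 814
Net migration: Group 3 − 85 → 953; Group 5 − 85 → 729
Giving 496 / 1572 / 953 / 520 / 729.
Period 2.
Births: 1572 × 0.406 = 638, 953 × 0.074 = 71 → 709
Group 2: 496 × 0.947 = 470
Group 3: 1572 × 0.927 = 1457
Group 4: 953 × 0.945 = 901
Group 5: 520 × 0.959 + 729 × 0.536 = 499 + 391 = 890
Net migration: Group 3 − 85 → 1372; Group 5 − 85 → 805
Giving 709 / 470 / 1372 / 901 / 805.
Total after period 2: 709 + 470 + 1372 + 901 + 805 = 4257

4257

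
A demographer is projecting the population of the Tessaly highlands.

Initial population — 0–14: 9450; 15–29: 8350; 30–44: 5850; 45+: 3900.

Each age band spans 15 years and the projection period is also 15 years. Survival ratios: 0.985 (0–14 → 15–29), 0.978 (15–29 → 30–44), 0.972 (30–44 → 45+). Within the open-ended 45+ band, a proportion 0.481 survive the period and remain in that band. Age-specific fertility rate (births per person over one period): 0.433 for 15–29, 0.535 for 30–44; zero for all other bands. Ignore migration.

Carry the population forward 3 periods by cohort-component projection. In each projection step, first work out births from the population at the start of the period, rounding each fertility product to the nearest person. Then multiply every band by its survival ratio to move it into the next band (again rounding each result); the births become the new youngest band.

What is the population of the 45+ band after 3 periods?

14415

Call the bands 1 to 4, youngest first.
— Period 1 —
Births: 8350 × 0.433 = 3616  |  5850 × 0.535 = 3130 → 6746
Band 2: 9450 × 0.985 = 9308
Band 3: 8350 × 0.978 = 8166
Band 4: 5850 × 0.972 + 3900 × 0.481 = 5686 + 1876 = 7562
Giving 6746 / 9308 / 8166 / 7562.
— Period 2 —
Births: 9308 × 0.433 = 4030  |  8166 × 0.535 = 4369 → 8399
Band 2: 6746 × 0.985 = 6645
Band 3: 9308 × 0.978 = 9103
Band 4: 8166 × 0.972 + 7562 × 0.481 = 7937 + 3637 = 11574
Giving 8399 / 6645 / 9103 / 11574.
— Period 3 —
Births: 6645 × 0.433 = 2877  |  9103 × 0.535 = 4870 → 7747
Band 2: 8399 × 0.985 = 8273
Band 3: 6645 × 0.978 = 6499
Band 4: 9103 × 0.972 + 11574 × 0.481 = 8848 + 5567 = 14415
Giving 7747 / 8273 / 6499 / 14415.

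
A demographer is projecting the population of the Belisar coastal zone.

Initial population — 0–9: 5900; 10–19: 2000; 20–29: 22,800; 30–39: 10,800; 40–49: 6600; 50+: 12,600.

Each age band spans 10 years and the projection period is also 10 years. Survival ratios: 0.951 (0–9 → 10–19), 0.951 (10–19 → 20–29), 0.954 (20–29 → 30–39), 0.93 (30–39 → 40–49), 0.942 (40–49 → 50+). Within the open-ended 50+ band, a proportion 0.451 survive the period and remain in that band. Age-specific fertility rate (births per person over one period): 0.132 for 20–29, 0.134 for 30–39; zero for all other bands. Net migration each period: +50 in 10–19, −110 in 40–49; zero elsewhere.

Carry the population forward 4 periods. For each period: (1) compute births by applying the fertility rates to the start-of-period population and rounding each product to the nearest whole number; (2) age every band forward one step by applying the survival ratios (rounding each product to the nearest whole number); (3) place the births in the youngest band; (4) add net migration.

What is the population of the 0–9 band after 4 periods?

1226

After projecting period 1:
Births: 22800 × 0.132 = 3010 ; 10800 × 0.134 = 1447 — total 4457
10–19: 5900 × 0.951 = 5611
20–29: 2000 × 0.951 = 1902
30–39: 22800 × 0.954 = 21751
40–49: 10800 × 0.93 = 10044
50+: 6600 × 0.942 + 12600 × 0.451 = 6217 + 5683 = 11900
Net migration: 10–19 + 50 → 5661; 40–49 − 110 → 9934
End of period: [4457, 5661, 1902, 21751, 9934, 11900]
After projecting period 2:
Births: 1902 × 0.132 = 251 ; 21751 × 0.134 = 2915 — total 3166
10–19: 4457 × 0.951 = 4239
20–29: 5661 × 0.951 = 5384
30–39: 1902 × 0.954 = 1815
40–49: 21751 × 0.93 = 20228
50+: 9934 × 0.942 + 11900 × 0.451 = 9358 + 5367 = 14725
Net migration: 10–19 + 50 → 4289; 40–49 − 110 → 20118
End of period: [3166, 4289, 5384, 1815, 20118, 14725]
After projecting period 3:
Births: 5384 × 0.132 = 711 ; 1815 × 0.134 = 243 — total 954
10–19: 3166 × 0.951 = 3011
20–29: 4289 × 0.951 = 4079
30–39: 5384 × 0.954 = 5136
40–49: 1815 × 0.93 = 1688
50+: 20118 × 0.942 + 14725 × 0.451 = 18951 + 6641 = 25592
Net migration: 10–19 + 50 → 3061; 40–49 − 110 → 1578
End of period: [954, 3061, 4079, 5136, 1578, 25592]
After projecting period 4:
Births: 4079 × 0.132 = 538 ; 5136 × 0.134 = 688 — total 1226
10–19: 954 × 0.951 = 907
20–29: 3061 × 0.951 = 2911
30–39: 4079 × 0.954 = 3891
40–49: 5136 × 0.93 = 4776
50+: 1578 × 0.942 + 25592 × 0.451 = 1486 + 11542 = 13028
Net migration: 10–19 + 50 → 957; 40–49 − 110 → 4666
End of period: [1226, 957, 2911, 3891, 4666, 13028]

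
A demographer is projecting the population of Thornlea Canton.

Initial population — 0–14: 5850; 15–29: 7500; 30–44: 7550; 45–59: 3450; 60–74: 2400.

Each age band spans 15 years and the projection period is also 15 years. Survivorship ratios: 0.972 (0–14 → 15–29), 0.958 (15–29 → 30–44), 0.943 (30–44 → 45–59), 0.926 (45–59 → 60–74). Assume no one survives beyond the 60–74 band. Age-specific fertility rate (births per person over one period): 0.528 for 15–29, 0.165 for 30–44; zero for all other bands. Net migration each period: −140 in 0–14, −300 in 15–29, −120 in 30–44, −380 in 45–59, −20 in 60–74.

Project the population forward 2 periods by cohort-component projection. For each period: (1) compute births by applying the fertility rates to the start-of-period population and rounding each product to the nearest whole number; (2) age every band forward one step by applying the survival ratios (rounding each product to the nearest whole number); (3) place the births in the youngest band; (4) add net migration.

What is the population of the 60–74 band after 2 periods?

6221

Period 1.
Births: 7500 * 0.528 = 3960  |  7550 * 0.165 = 1246 — total 5206
15–29: 5850 * 0.972 = 5686
30–44: 7500 * 0.958 = 7185
45–59: 7550 * 0.943 = 7120
60–74: 3450 * 0.926 = 3195
Net migration: 0–14 − 140 → 5066; 15–29 − 300 → 5386; 30–44 − 120 → 7065; 45–59 − 380 → 6740; 60–74 − 20 → 3175
→ [5066, 5386, 7065, 6740, 3175]
Period 2.
Births: 5386 * 0.528 = 2844  |  7065 * 0.165 = 1166 — total 4010
15–29: 5066 * 0.972 = 4924
30–44: 5386 * 0.958 = 5160
45–59: 7065 * 0.943 = 6662
60–74: 6740 * 0.926 = 6241
Net migration: 0–14 − 140 → 3870; 15–29 − 300 → 4624; 30–44 − 120 → 5040; 45–59 − 380 → 6282; 60–74 − 20 → 6221
→ [3870, 4624, 5040, 6282, 6221]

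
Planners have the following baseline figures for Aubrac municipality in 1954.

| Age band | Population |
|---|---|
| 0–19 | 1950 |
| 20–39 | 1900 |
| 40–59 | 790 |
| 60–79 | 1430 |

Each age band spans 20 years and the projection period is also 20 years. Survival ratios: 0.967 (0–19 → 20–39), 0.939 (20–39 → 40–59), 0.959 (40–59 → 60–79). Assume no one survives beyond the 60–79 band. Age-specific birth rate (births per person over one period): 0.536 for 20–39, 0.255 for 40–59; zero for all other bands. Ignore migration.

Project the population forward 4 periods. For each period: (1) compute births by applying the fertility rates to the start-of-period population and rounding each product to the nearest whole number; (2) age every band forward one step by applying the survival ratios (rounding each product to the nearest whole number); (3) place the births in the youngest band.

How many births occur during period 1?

Call the bands 1 to 4, youngest first.
— Period 1 —
Births: 1900 × 0.536 = 1018  |  790 × 0.255 = 201 ⇒ total 1219
Band 2: 1950 × 0.967 = 1886
Band 3: 1900 × 0.939 = 1784
Band 4: 790 × 0.959 = 758
Giving 1219 / 1886 / 1784 / 758.

1219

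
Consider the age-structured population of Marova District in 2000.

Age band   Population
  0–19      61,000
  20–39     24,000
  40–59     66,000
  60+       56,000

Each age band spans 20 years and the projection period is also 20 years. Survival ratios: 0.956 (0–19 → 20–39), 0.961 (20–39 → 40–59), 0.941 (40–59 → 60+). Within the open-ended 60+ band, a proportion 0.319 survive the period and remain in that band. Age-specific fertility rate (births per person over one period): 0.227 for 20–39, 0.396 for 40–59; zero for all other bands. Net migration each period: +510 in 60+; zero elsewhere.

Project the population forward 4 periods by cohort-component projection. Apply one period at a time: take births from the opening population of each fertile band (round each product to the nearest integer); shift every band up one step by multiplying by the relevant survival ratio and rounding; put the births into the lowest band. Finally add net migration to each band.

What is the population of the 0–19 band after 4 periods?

16345

[period 1]
Births: 24000 × 0.227 = 5448 ; 66000 × 0.396 = 26136 — total 31584
20–39: 61000 × 0.956 = 58316
40–59: 24000 × 0.961 = 23064
60+: 66000 × 0.941 + 56000 × 0.319 = 62106 + 17864 = 79970
Net migration: 60+ + 510 → 80480
Population now: 0–19=31584, 20–39=58316, 40–59=23064, 60+=80480
[period 2]
Births: 58316 × 0.227 = 13238 ; 23064 × 0.396 = 9133 — total 22371
20–39: 31584 × 0.956 = 30194
40–59: 58316 × 0.961 = 56042
60+: 23064 × 0.941 + 80480 × 0.319 = 21703 + 25673 = 47376
Net migration: 60+ + 510 → 47886
Population now: 0–19=22371, 20–39=30194, 40–59=56042, 60+=47886
[period 3]
Births: 30194 × 0.227 = 6854 ; 56042 × 0.396 = 22193 — total 29047
20–39: 22371 × 0.956 = 21387
40–59: 30194 × 0.961 = 29016
60+: 56042 × 0.941 + 47886 × 0.319 = 52736 + 15276 = 68012
Net migration: 60+ + 510 → 68522
Population now: 0–19=29047, 20–39=21387, 40–59=29016, 60+=68522
[period 4]
Births: 21387 × 0.227 = 4855 ; 29016 × 0.396 = 11490 — total 16345
20–39: 29047 × 0.956 = 27769
40–59: 21387 × 0.961 = 20553
60+: 29016 × 0.941 + 68522 × 0.319 = 27304 + 21859 = 49163
Net migration: 60+ + 510 → 49673
Population now: 0–19=16345, 20–39=27769, 40–59=20553, 60+=49673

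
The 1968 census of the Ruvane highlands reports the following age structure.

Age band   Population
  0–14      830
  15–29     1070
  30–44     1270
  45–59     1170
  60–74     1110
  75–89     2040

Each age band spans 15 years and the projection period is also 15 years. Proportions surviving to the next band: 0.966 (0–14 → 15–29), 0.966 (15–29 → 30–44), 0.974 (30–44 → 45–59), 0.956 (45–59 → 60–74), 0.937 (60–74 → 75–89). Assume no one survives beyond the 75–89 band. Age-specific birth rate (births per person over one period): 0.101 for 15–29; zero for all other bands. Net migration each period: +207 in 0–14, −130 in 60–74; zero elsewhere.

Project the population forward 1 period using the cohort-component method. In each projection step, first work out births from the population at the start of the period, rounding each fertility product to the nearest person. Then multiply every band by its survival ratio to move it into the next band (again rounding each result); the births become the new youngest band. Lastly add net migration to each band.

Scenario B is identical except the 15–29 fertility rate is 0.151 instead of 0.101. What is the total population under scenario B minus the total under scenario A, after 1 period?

54

Let band 1 be 0–14 through band 6 = 75–89.
— Period 1 —
Births: 1070 × 0.101 = 108
Band 2: 830 × 0.966 = 802
Band 3: 1070 × 0.966 = 1034
Band 4: 1270 × 0.974 = 1237
Band 5: 1170 × 0.956 = 1119
Band 6: 1110 × 0.937 = 1040
Net migration: Band 1 + 207 → 315; Band 5 − 130 → 989
→ [315, 802, 1034, 1237, 989, 1040]
Scenario A total after 1 period: 5417
Scenario B projection —
— Period 1 —
Births: 1070 × 0.151 = 162
Band 2: 830 × 0.966 = 802
Band 3: 1070 × 0.966 = 1034
Band 4: 1270 × 0.974 = 1237
Band 5: 1170 × 0.956 = 1119
Band 6: 1110 × 0.937 = 1040
Net migration: Band 1 + 207 → 369; Band 5 − 130 → 989
→ [369, 802, 1034, 1237, 989, 1040]
Scenario B total after 1 period: 5471
Difference B − A = 5471 − 5417 = 54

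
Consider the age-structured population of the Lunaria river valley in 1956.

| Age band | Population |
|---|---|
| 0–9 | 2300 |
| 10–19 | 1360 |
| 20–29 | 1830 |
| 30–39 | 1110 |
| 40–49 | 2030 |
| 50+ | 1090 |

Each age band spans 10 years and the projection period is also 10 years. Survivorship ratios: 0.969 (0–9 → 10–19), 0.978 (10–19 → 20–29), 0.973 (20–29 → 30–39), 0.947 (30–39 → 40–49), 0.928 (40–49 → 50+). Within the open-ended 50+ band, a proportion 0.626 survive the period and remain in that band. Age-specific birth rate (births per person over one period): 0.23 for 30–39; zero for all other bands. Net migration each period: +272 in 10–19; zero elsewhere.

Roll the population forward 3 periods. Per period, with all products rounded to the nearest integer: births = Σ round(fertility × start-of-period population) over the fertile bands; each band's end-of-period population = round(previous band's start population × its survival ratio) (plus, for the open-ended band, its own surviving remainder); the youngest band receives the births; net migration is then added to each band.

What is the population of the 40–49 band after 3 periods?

1225

Numbering the bands 1..6 from youngest to oldest:
— Period 1 —
Births: 1110 × 0.23 = 255
Band 2: 2300 × 0.969 = 2229
Band 3: 1360 × 0.978 = 1330
Band 4: 1830 × 0.973 = 1781
Band 5: 1110 × 0.947 = 1051
Band 6: 2030 × 0.928 + 1090 × 0.626 = 1884 + 682 = 2566
Net migration: Band 2 + 272 → 2501
Giving 255 / 2501 / 1330 / 1781 / 1051 / 2566.
— Period 2 —
Births: 1781 × 0.23 = 410
Band 2: 255 × 0.969 = 247
Band 3: 2501 × 0.978 = 2446
Band 4: 1330 × 0.973 = 1294
Band 5: 1781 × 0.947 = 1687
Band 6: 1051 × 0.928 + 2566 × 0.626 = 975 + 1606 = 2581
Net migration: Band 2 + 272 → 519
Giving 410 / 519 / 2446 / 1294 / 1687 / 2581.
— Period 3 —
Births: 1294 × 0.23 = 298
Band 2: 410 × 0.969 = 397
Band 3: 519 × 0.978 = 508
Band 4: 2446 × 0.973 = 2380
Band 5: 1294 × 0.947 = 1225
Band 6: 1687 × 0.928 + 2581 × 0.626 = 1566 + 1616 = 3182
Net migration: Band 2 + 272 → 669
Giving 298 / 669 / 508 / 2380 / 1225 / 3182.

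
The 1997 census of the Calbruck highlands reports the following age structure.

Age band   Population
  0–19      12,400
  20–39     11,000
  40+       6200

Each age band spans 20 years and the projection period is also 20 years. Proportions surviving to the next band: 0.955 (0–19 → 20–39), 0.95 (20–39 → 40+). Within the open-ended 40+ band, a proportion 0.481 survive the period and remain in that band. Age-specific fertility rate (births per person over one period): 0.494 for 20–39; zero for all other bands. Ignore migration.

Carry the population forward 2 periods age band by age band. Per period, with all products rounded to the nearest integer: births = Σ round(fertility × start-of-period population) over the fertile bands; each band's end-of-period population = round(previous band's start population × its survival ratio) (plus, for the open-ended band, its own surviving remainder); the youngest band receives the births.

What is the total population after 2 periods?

— Period 1 —
Births: 11000 × 0.494 = 5434
20–39: 12400 × 0.955 = 11842
40+: 11000 × 0.95 + 6200 × 0.481 = 10450 + 2982 = 13432
Population now: 0–19=5434, 20–39=11842, 40+=13432
— Period 2 —
Births: 11842 × 0.494 = 5850
20–39: 5434 × 0.955 = 5189
40+: 11842 × 0.95 + 13432 × 0.481 = 11250 + 6461 = 17711
Population now: 0–19=5850, 20–39=5189, 40+=17711
Total after period 2: 5850 + 5189 + 17711 = 28750

28750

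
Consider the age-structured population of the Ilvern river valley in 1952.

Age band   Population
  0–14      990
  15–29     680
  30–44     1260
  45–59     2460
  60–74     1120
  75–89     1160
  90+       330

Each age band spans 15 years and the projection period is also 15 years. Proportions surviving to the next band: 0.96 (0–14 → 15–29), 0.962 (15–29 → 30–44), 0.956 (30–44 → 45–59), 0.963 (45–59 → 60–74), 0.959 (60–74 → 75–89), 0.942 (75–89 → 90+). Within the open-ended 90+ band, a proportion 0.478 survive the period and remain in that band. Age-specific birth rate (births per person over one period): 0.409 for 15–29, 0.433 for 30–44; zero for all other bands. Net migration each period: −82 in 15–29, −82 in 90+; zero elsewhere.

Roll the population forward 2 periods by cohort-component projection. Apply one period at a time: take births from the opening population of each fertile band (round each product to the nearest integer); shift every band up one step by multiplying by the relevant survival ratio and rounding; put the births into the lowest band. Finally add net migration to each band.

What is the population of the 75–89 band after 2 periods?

Period 1:
Births: 680 × 0.409 = 278, 1260 × 0.433 = 546 ⇒ total 824
15–29: 990 × 0.96 = 950
30–44: 680 × 0.962 = 654
45–59: 1260 × 0.956 = 1205
60–74: 2460 × 0.963 = 2369
75–89: 1120 × 0.959 = 1074
90+: 1160 × 0.942 + 330 × 0.478 = 1093 + 158 = 1251
Net migration: 15–29 − 82 → 868; 90+ − 82 → 1169
Giving 824 / 868 / 654 / 1205 / 2369 / 1074 / 1169.
Period 2:
Births: 868 × 0.409 = 355, 654 × 0.433 = 283 ⇒ total 638
15–29: 824 × 0.96 = 791
30–44: 868 × 0.962 = 835
45–59: 654 × 0.956 = 625
60–74: 1205 × 0.963 = 1160
75–89: 2369 × 0.959 = 2272
90+: 1074 × 0.942 + 1169 × 0.478 = 1012 + 559 = 1571
Net migration: 15–29 − 82 → 709; 90+ − 82 → 1489
Giving 638 / 709 / 835 / 625 / 1160 / 2272 / 1489.

2272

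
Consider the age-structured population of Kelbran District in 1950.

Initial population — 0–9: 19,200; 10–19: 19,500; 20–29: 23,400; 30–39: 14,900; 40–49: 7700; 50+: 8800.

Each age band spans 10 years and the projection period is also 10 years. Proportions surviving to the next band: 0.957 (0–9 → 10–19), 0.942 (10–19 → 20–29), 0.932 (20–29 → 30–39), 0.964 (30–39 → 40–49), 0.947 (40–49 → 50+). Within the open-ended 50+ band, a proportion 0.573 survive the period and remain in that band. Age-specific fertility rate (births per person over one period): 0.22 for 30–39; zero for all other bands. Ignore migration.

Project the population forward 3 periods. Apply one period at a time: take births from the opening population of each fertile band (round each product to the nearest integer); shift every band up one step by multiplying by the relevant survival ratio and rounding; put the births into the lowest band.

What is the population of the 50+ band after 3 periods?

(Bands numbered youngest = 1 to oldest = 6.)
[period 1]
Births: 14900 * 0.22 = 3278
Band 2: 19200 * 0.957 = 18374
Band 3: 19500 * 0.942 = 18369
Band 4: 23400 * 0.932 = 21809
Band 5: 14900 * 0.964 = 14364
Band 6: 7700 * 0.947 + 8800 * 0.573 = 7292 + 5042 = 12334
Population now: 0–9=3278, 10–19=18374, 20–29=18369, 30–39=21809, 40–49=14364, 50+=12334
[period 2]
Births: 21809 * 0.22 = 4798
Band 2: 3278 * 0.957 = 3137
Band 3: 18374 * 0.942 = 17308
Band 4: 18369 * 0.932 = 17120
Band 5: 21809 * 0.964 = 21024
Band 6: 14364 * 0.947 + 12334 * 0.573 = 13603 + 7067 = 20670
Population now: 0–9=4798, 10–19=3137, 20–29=17308, 30–39=17120, 40–49=21024, 50+=20670
[period 3]
Births: 17120 * 0.22 = 3766
Band 2: 4798 * 0.957 = 4592
Band 3: 3137 * 0.942 = 2955
Band 4: 17308 * 0.932 = 16131
Band 5: 17120 * 0.964 = 16504
Band 6: 21024 * 0.947 + 20670 * 0.573 = 19910 + 11844 = 31754
Population now: 0–9=3766, 10–19=4592, 20–29=2955, 30–39=16131, 40–49=16504, 50+=31754

31754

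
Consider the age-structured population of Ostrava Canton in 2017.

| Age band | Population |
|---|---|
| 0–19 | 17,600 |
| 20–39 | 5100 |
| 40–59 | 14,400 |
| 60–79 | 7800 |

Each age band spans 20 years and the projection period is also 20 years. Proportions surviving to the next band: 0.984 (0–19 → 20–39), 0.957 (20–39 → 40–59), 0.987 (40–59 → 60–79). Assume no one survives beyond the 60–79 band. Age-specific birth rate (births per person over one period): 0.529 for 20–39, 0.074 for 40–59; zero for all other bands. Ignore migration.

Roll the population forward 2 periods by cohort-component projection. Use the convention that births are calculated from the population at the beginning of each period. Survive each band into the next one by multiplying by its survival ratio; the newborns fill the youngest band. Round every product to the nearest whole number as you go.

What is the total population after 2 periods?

After projecting period 1:
Births: 5100 * 0.529 = 2698, 14400 * 0.074 = 1066 → total 3764
20–39: 17600 * 0.984 = 17318
40–59: 5100 * 0.957 = 4881
60–79: 14400 * 0.987 = 14213
Giving 3764 / 17318 / 4881 / 14213.
After projecting period 2:
Births: 17318 * 0.529 = 9161, 4881 * 0.074 = 361 → total 9522
20–39: 3764 * 0.984 = 3704
40–59: 17318 * 0.957 = 16573
60–79: 4881 * 0.987 = 4818
Giving 9522 / 3704 / 16573 / 4818.
Total after period 2: 9522 + 3704 + 16573 + 4818 = 34617

34617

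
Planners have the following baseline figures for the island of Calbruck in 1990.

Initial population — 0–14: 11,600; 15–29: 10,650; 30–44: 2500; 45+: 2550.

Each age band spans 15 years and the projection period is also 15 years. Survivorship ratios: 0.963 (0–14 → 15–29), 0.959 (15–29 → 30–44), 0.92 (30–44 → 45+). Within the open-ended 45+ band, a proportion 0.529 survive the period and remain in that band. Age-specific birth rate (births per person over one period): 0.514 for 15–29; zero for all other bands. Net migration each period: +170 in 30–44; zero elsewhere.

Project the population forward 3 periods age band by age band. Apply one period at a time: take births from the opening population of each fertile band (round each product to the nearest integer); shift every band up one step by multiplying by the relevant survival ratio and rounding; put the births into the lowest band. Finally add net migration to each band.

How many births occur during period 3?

2709

Period 1.
Births: 10650 * 0.514 = 5474
15–29: 11600 * 0.963 = 11171
30–44: 10650 * 0.959 = 10213
45+: 2500 * 0.92 + 2550 * 0.529 = 2300 + 1349 = 3649
Net migration: 30–44 + 170 → 10383
→ [5474, 11171, 10383, 3649]
Period 2.
Births: 11171 * 0.514 = 5742
15–29: 5474 * 0.963 = 5271
30–44: 11171 * 0.959 = 10713
45+: 10383 * 0.92 + 3649 * 0.529 = 9552 + 1930 = 11482
Net migration: 30–44 + 170 → 10883
→ [5742, 5271, 10883, 11482]
Period 3.
Births: 5271 * 0.514 = 2709
15–29: 5742 * 0.963 = 5530
30–44: 5271 * 0.959 = 5055
45+: 10883 * 0.92 + 11482 * 0.529 = 10012 + 6074 = 16086
Net migration: 30–44 + 170 → 5225
→ [2709, 5530, 5225, 16086]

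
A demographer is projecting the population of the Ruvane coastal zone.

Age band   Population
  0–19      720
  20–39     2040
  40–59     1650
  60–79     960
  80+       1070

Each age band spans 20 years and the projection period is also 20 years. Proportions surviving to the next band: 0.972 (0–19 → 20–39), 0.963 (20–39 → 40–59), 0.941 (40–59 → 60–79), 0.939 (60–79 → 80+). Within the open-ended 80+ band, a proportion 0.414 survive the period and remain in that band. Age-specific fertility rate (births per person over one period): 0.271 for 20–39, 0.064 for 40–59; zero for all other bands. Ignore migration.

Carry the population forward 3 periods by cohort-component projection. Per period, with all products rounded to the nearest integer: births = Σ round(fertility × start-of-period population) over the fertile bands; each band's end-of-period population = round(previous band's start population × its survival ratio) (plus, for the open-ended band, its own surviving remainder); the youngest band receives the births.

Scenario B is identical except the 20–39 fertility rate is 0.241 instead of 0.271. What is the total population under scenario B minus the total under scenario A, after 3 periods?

-111

Call the bands 1 to 5, youngest first.
Period 1.
Births: 2040 × 0.271 = 553, 1650 × 0.064 = 106 ⇒ total 659
Band 2: 720 × 0.972 = 700
Band 3: 2040 × 0.963 = 1965
Band 4: 1650 × 0.941 = 1553
Band 5: 960 × 0.939 + 1070 × 0.414 = 901 + 443 = 1344
End of period: [659, 700, 1965, 1553, 1344]
Period 2.
Births: 700 × 0.271 = 190, 1965 × 0.064 = 126 ⇒ total 316
Band 2: 659 × 0.972 = 641
Band 3: 700 × 0.963 = 674
Band 4: 1965 × 0.941 = 1849
Band 5: 1553 × 0.939 + 1344 × 0.414 = 1458 + 556 = 2014
End of period: [316, 641, 674, 1849, 2014]
Period 3.
Births: 641 × 0.271 = 174, 674 × 0.064 = 43 ⇒ total 217
Band 2: 316 × 0.972 = 307
Band 3: 641 × 0.963 = 617
Band 4: 674 × 0.941 = 634
Band 5: 1849 × 0.939 + 2014 × 0.414 = 1736 + 834 = 2570
End of period: [217, 307, 617, 634, 2570]
Scenario A total after 3 periods: 4345
Scenario B projection —
Period 1.
Births: 2040 × 0.241 = 492, 1650 × 0.064 = 106 ⇒ total 598
Band 2: 720 × 0.972 = 700
Band 3: 2040 × 0.963 = 1965
Band 4: 1650 × 0.941 = 1553
Band 5: 960 × 0.939 + 1070 × 0.414 = 901 + 443 = 1344
End of period: [598, 700, 1965, 1553, 1344]
Period 2.
Births: 700 × 0.241 = 169, 1965 × 0.064 = 126 ⇒ total 295
Band 2: 598 × 0.972 = 581
Band 3: 700 × 0.963 = 674
Band 4: 1965 × 0.941 = 1849
Band 5: 1553 × 0.939 + 1344 × 0.414 = 1458 + 556 = 2014
End of period: [295, 581, 674, 1849, 2014]
Period 3.
Births: 581 × 0.241 = 140, 674 × 0.064 = 43 ⇒ total 183
Band 2: 295 × 0.972 = 287
Band 3: 581 × 0.963 = 560
Band 4: 674 × 0.941 = 634
Band 5: 1849 × 0.939 + 2014 × 0.414 = 1736 + 834 = 2570
End of period: [183, 287, 560, 634, 2570]
Scenario B total after 3 periods: 4234
Difference B − A = 4234 − 4345 = -111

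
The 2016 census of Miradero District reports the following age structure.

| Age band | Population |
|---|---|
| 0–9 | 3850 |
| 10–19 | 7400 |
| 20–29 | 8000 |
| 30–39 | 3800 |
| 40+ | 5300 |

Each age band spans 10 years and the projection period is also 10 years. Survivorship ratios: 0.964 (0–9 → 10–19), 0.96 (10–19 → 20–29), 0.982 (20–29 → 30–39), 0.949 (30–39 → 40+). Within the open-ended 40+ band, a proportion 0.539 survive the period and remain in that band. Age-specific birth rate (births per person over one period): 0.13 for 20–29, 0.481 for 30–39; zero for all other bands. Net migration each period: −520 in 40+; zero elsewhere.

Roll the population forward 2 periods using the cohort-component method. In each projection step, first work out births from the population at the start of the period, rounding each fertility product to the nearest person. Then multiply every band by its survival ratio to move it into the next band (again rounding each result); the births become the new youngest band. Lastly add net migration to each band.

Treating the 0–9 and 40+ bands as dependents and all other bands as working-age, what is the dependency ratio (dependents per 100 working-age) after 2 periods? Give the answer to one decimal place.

Period 1:
Births: 8000 × 0.13 = 1040, 3800 × 0.481 = 1828 → 2868
10–19: 3850 × 0.964 = 3711
20–29: 7400 × 0.96 = 7104
30–39: 8000 × 0.982 = 7856
40+: 3800 × 0.949 + 5300 × 0.539 = 3606 + 2857 = 6463
Net migration: 40+ − 520 → 5943
Population now: 0–9=2868, 10–19=3711, 20–29=7104, 30–39=7856, 40+=5943
Period 2:
Births: 7104 × 0.13 = 924, 7856 × 0.481 = 3779 → 4703
10–19: 2868 × 0.964 = 2765
20–29: 3711 × 0.96 = 3563
30–39: 7104 × 0.982 = 6976
40+: 7856 × 0.949 + 5943 × 0.539 = 7455 + 3203 = 10658
Net migration: 40+ − 520 → 10138
Population now: 0–9=4703, 10–19=2765, 20–29=3563, 30–39=6976, 40+=10138
Dependents (band 0–9 + band 40+) = 4703 + 10138 = 14841; working-age = 13304; ratio = 14841/13304 × 100 = 111.6

111.6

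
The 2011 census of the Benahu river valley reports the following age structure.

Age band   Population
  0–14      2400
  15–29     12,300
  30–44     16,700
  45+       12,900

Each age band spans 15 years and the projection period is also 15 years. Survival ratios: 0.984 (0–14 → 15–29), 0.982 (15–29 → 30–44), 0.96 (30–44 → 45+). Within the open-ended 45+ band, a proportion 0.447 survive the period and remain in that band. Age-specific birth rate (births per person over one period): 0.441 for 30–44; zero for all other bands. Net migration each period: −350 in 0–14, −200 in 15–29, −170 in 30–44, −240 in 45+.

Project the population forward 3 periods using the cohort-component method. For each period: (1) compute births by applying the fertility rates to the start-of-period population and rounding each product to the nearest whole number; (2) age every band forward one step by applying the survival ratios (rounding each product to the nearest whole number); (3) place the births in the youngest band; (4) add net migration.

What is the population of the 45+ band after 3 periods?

10946

Let group 1 be 0–14 through group 4 = 45+.
— Period 1 —
Births: 16700 * 0.441 = 7365
Group 2: 2400 * 0.984 = 2362
Group 3: 12300 * 0.982 = 12079
Group 4: 16700 * 0.96 + 12900 * 0.447 = 16032 + 5766 = 21798
Net migration: Group 1 − 350 → 7015; Group 2 − 200 → 2162; Group 3 − 170 → 11909; Group 4 − 240 → 21558
Giving 7015 / 2162 / 11909 / 21558.
— Period 2 —
Births: 11909 * 0.441 = 5252
Group 2: 7015 * 0.984 = 6903
Group 3: 2162 * 0.982 = 2123
Group 4: 11909 * 0.96 + 21558 * 0.447 = 11433 + 9636 = 21069
Net migration: Group 1 − 350 → 4902; Group 2 − 200 → 6703; Group 3 − 170 → 1953; Group 4 − 240 → 20829
Giving 4902 / 6703 / 1953 / 20829.
— Period 3 —
Births: 1953 * 0.441 = 861
Group 2: 4902 * 0.984 = 4824
Group 3: 6703 * 0.982 = 6582
Group 4: 1953 * 0.96 + 20829 * 0.447 = 1875 + 9311 = 11186
Net migration: Group 1 − 350 → 511; Group 2 − 200 → 4624; Group 3 − 170 → 6412; Group 4 − 240 → 10946
Giving 511 / 4624 / 6412 / 10946.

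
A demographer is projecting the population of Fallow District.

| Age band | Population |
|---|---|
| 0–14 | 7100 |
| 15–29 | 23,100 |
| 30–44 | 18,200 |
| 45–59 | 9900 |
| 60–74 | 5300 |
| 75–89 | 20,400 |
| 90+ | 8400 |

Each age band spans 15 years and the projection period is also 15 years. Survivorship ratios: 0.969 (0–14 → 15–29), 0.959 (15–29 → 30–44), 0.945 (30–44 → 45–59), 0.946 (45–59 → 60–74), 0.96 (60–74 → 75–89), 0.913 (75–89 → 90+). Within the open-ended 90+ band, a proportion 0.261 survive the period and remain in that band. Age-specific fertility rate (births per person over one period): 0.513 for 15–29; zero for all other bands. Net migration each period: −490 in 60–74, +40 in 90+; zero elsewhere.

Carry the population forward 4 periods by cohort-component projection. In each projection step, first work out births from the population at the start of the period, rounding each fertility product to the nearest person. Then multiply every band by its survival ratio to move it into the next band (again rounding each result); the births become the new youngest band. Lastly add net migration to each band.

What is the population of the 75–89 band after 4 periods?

18542

Period 1:
Births: 23100 * 0.513 = 11850
15–29: 7100 * 0.969 = 6880
30–44: 23100 * 0.959 = 22153
45–59: 18200 * 0.945 = 17199
60–74: 9900 * 0.946 = 9365
75–89: 5300 * 0.96 = 5088
90+: 20400 * 0.913 + 8400 * 0.261 = 18625 + 2192 = 20817
Net migration: 60–74 − 490 → 8875; 90+ + 40 → 20857
End of period: [11850, 6880, 22153, 17199, 8875, 5088, 20857]
Period 2:
Births: 6880 * 0.513 = 3529
15–29: 11850 * 0.969 = 11483
30–44: 6880 * 0.959 = 6598
45–59: 22153 * 0.945 = 20935
60–74: 17199 * 0.946 = 16270
75–89: 8875 * 0.96 = 8520
90+: 5088 * 0.913 + 20857 * 0.261 = 4645 + 5444 = 10089
Net migration: 60–74 − 490 → 15780; 90+ + 40 → 10129
End of period: [3529, 11483, 6598, 20935, 15780, 8520, 10129]
Period 3:
Births: 11483 * 0.513 = 5891
15–29: 3529 * 0.969 = 3420
30–44: 11483 * 0.959 = 11012
45–59: 6598 * 0.945 = 6235
60–74: 20935 * 0.946 = 19805
75–89: 15780 * 0.96 = 15149
90+: 8520 * 0.913 + 10129 * 0.261 = 7779 + 2644 = 10423
Net migration: 60–74 − 490 → 19315; 90+ + 40 → 10463
End of period: [5891, 3420, 11012, 6235, 19315, 15149, 10463]
Period 4:
Births: 3420 * 0.513 = 1754
15–29: 5891 * 0.969 = 5708
30–44: 3420 * 0.959 = 3280
45–59: 11012 * 0.945 = 10406
60–74: 6235 * 0.946 = 5898
75–89: 19315 * 0.96 = 18542
90+: 15149 * 0.913 + 10463 * 0.261 = 13831 + 2731 = 16562
Net migration: 60–74 − 490 → 5408; 90+ + 40 → 16602
End of period: [1754, 5708, 3280, 10406, 5408, 18542, 16602]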